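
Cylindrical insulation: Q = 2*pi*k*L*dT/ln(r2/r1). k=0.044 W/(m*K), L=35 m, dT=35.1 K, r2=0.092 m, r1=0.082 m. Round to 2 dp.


Q = 2*pi*0.044*35*35.1/ln(0.092/0.082) = 2951.54 W

2951.54 W


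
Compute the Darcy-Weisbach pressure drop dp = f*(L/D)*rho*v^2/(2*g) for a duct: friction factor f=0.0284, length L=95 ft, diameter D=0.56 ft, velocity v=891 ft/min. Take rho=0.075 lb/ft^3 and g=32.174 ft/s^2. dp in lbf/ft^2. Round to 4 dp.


v_fps = 891/60 = 14.85 ft/s
dp = 0.0284*(95/0.56)*0.075*14.85^2/(2*32.174) = 1.2383 lbf/ft^2

1.2383 lbf/ft^2


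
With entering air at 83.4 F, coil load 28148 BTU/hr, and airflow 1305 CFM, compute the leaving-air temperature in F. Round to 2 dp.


dT = 28148/(1.08*1305) = 19.9716
T_leave = 83.4 - 19.9716 = 63.43 F

63.43 F


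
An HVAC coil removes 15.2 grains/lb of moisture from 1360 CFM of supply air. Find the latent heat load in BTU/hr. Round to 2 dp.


Q = 0.68 * 1360 * 15.2 = 14056.96 BTU/hr

14056.96 BTU/hr


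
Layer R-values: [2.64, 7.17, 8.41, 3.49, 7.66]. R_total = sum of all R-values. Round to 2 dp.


R_total = 2.64 + 7.17 + 8.41 + 3.49 + 7.66 = 29.37

29.37


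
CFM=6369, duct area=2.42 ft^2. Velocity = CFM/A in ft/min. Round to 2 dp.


V = 6369 / 2.42 = 2631.82 ft/min

2631.82 ft/min


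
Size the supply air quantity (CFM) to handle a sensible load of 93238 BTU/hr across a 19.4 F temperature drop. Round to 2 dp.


CFM = 93238 / (1.08 * 19.4) = 4450.08

4450.08 CFM


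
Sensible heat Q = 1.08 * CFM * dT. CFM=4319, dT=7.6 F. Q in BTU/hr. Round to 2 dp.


Q = 1.08 * 4319 * 7.6 = 35450.35 BTU/hr

35450.35 BTU/hr


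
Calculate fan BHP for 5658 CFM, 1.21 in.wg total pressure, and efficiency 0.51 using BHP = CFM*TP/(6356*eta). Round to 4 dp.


BHP = 5658 * 1.21 / (6356 * 0.51) = 2.1120 hp

2.1120 hp


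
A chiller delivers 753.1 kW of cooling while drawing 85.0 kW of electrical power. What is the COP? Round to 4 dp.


COP = 753.1 / 85.0 = 8.8600

8.8600


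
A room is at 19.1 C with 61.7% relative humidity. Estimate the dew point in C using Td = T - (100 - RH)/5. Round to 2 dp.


Td = 19.1 - (100-61.7)/5 = 11.44 C

11.44 C


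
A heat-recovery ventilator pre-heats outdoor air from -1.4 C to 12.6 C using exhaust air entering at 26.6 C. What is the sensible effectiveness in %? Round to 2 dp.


eff = (12.6-(-1.4))/(26.6-(-1.4))*100 = 50.00 %

50.00 %


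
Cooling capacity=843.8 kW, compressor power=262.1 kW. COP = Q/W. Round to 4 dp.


COP = 843.8 / 262.1 = 3.2194

3.2194


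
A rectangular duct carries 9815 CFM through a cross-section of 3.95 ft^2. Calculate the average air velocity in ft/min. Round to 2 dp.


V = 9815 / 3.95 = 2484.81 ft/min

2484.81 ft/min


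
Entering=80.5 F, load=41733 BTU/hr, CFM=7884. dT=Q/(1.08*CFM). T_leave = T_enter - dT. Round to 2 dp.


dT = 41733/(1.08*7884) = 4.9013
T_leave = 80.5 - 4.9013 = 75.60 F

75.60 F


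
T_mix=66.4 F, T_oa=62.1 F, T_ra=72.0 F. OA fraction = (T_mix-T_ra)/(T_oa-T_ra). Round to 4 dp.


frac = (66.4 - 72.0) / (62.1 - 72.0) = 0.5657

0.5657


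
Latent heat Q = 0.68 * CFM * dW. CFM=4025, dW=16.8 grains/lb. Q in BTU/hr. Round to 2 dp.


Q = 0.68 * 4025 * 16.8 = 45981.60 BTU/hr

45981.60 BTU/hr


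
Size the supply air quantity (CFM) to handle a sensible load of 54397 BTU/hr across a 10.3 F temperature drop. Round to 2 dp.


CFM = 54397 / (1.08 * 10.3) = 4890.06

4890.06 CFM


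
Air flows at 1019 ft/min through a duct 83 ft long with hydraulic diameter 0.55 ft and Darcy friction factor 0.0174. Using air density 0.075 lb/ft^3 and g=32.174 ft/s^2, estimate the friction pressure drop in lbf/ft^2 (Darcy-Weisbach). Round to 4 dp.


v_fps = 1019/60 = 16.9833 ft/s
dp = 0.0174*(83/0.55)*0.075*16.9833^2/(2*32.174) = 0.8827 lbf/ft^2

0.8827 lbf/ft^2


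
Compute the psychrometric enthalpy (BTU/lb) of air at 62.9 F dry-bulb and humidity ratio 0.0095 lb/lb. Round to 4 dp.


h = 0.24*62.9 + 0.0095*(1061+0.444*62.9) = 25.4408 BTU/lb

25.4408 BTU/lb


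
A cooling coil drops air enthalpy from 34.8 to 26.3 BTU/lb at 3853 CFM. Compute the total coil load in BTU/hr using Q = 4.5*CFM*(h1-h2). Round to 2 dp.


Q = 4.5 * 3853 * (34.8 - 26.3) = 147377.25 BTU/hr

147377.25 BTU/hr


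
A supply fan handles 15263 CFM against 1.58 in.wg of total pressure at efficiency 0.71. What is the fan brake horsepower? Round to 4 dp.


BHP = 15263 * 1.58 / (6356 * 0.71) = 5.3439 hp

5.3439 hp


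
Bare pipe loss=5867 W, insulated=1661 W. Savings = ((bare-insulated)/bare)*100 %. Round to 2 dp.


Savings = ((5867-1661)/5867)*100 = 71.69 %

71.69 %


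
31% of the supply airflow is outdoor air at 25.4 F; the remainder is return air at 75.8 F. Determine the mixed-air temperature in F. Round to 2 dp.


T_mix = 0.31*25.4 + 0.69*75.8 = 60.18 F

60.18 F


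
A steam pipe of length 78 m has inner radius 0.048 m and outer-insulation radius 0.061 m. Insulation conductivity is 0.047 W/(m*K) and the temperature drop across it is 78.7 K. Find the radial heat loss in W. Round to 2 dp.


Q = 2*pi*0.047*78*78.7/ln(0.061/0.048) = 7563.59 W

7563.59 W


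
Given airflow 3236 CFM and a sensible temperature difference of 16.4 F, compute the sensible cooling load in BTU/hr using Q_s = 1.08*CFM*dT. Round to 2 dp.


Q = 1.08 * 3236 * 16.4 = 57316.03 BTU/hr

57316.03 BTU/hr


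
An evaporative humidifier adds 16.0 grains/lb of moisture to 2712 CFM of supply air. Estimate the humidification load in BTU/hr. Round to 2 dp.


Q = 0.68 * 2712 * 16.0 = 29506.56 BTU/hr

29506.56 BTU/hr


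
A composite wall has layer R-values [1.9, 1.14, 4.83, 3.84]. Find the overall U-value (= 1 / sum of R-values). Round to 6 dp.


R_total = 1.9 + 1.14 + 4.83 + 3.84 = 11.71
U = 1/11.71 = 0.085397

0.085397


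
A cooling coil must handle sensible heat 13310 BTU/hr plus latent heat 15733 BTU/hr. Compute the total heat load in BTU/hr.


Qt = 13310 + 15733 = 29043 BTU/hr

29043 BTU/hr


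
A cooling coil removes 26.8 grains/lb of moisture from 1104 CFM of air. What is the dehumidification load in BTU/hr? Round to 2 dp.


Q = 0.68 * 1104 * 26.8 = 20119.30 BTU/hr

20119.30 BTU/hr


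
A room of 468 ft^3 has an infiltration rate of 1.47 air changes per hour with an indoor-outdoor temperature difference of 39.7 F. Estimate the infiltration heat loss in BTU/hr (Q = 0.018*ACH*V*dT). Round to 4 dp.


Q = 0.018 * 1.47 * 468 * 39.7 = 491.6162 BTU/hr

491.6162 BTU/hr


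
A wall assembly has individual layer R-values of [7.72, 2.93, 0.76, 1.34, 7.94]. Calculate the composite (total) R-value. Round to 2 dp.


R_total = 7.72 + 2.93 + 0.76 + 1.34 + 7.94 = 20.69

20.69


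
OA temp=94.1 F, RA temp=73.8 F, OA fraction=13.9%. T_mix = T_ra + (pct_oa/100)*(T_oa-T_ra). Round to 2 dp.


T_mix = 73.8 + (13.9/100)*(94.1-73.8) = 76.62 F

76.62 F


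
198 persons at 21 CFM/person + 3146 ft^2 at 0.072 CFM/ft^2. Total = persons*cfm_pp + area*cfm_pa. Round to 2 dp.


Total = 198*21 + 3146*0.072 = 4384.51 CFM

4384.51 CFM


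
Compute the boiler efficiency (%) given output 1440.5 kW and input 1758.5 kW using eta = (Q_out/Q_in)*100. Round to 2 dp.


eta = (1440.5/1758.5)*100 = 81.92 %

81.92 %


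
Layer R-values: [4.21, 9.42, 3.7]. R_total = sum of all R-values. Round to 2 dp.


R_total = 4.21 + 9.42 + 3.7 = 17.33

17.33


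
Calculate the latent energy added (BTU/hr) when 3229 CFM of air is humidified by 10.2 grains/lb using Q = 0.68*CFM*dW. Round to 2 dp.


Q = 0.68 * 3229 * 10.2 = 22396.34 BTU/hr

22396.34 BTU/hr


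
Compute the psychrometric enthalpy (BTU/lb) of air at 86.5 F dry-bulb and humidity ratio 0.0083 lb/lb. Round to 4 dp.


h = 0.24*86.5 + 0.0083*(1061+0.444*86.5) = 29.8851 BTU/lb

29.8851 BTU/lb


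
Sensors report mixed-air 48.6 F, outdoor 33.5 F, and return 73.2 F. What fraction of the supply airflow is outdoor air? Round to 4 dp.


frac = (48.6 - 73.2) / (33.5 - 73.2) = 0.6196

0.6196


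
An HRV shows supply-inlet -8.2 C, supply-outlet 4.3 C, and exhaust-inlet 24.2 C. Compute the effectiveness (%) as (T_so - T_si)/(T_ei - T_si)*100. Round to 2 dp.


eff = (4.3-(-8.2))/(24.2-(-8.2))*100 = 38.58 %

38.58 %


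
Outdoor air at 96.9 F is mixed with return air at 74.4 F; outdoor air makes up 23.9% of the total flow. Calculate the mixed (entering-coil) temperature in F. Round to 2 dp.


T_mix = 74.4 + (23.9/100)*(96.9-74.4) = 79.78 F

79.78 F


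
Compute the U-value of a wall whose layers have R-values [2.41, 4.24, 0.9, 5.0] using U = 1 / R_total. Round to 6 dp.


R_total = 2.41 + 4.24 + 0.9 + 5.0 = 12.55
U = 1/12.55 = 0.079681

0.079681


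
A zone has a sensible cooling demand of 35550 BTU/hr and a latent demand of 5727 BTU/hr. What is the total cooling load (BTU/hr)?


Qt = 35550 + 5727 = 41277 BTU/hr

41277 BTU/hr


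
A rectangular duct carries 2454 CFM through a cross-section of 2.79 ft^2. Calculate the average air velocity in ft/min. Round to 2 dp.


V = 2454 / 2.79 = 879.57 ft/min

879.57 ft/min


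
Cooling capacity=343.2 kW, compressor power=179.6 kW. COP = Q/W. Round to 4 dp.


COP = 343.2 / 179.6 = 1.9109

1.9109


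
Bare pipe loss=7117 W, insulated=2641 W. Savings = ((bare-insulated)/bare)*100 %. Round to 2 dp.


Savings = ((7117-2641)/7117)*100 = 62.89 %

62.89 %


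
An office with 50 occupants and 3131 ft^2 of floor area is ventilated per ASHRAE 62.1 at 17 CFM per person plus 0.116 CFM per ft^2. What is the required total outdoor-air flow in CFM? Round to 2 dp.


Total = 50*17 + 3131*0.116 = 1213.20 CFM

1213.20 CFM


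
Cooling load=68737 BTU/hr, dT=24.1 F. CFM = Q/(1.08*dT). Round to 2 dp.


CFM = 68737 / (1.08 * 24.1) = 2640.89

2640.89 CFM


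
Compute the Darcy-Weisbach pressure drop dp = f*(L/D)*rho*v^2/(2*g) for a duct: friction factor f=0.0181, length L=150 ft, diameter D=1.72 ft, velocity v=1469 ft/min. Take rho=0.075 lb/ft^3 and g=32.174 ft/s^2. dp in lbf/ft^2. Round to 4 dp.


v_fps = 1469/60 = 24.4833 ft/s
dp = 0.0181*(150/1.72)*0.075*24.4833^2/(2*32.174) = 1.1028 lbf/ft^2

1.1028 lbf/ft^2


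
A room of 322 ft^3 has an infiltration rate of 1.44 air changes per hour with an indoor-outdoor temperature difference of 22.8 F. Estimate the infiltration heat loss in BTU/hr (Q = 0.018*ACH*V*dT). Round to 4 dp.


Q = 0.018 * 1.44 * 322 * 22.8 = 190.2943 BTU/hr

190.2943 BTU/hr


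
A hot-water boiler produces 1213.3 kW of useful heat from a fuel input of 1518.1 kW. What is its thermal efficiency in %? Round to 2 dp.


eta = (1213.3/1518.1)*100 = 79.92 %

79.92 %


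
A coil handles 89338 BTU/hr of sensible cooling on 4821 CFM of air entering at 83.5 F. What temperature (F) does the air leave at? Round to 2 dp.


dT = 89338/(1.08*4821) = 17.1583
T_leave = 83.5 - 17.1583 = 66.34 F

66.34 F


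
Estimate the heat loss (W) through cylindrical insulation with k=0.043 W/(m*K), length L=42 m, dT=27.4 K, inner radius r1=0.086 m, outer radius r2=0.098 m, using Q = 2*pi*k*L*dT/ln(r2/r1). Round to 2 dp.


Q = 2*pi*0.043*42*27.4/ln(0.098/0.086) = 2380.33 W

2380.33 W


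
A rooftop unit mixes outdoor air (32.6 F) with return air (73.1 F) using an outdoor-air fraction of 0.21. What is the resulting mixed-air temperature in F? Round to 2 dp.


T_mix = 0.21*32.6 + 0.79*73.1 = 64.60 F

64.60 F


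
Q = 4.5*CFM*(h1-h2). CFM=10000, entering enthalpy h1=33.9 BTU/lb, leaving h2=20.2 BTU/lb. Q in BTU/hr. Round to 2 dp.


Q = 4.5 * 10000 * (33.9 - 20.2) = 616500.00 BTU/hr

616500.00 BTU/hr


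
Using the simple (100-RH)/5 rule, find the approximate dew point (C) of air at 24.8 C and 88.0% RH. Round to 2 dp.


Td = 24.8 - (100-88.0)/5 = 22.40 C

22.40 C


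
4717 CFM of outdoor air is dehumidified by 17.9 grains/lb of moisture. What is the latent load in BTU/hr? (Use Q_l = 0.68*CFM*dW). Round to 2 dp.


Q = 0.68 * 4717 * 17.9 = 57415.32 BTU/hr

57415.32 BTU/hr


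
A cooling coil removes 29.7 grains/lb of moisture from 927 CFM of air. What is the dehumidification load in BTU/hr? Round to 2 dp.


Q = 0.68 * 927 * 29.7 = 18721.69 BTU/hr

18721.69 BTU/hr


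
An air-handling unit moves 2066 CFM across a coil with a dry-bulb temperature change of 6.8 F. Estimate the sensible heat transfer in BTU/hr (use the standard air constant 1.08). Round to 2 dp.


Q = 1.08 * 2066 * 6.8 = 15172.70 BTU/hr

15172.70 BTU/hr


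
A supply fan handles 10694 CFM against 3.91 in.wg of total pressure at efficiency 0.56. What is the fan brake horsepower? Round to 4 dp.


BHP = 10694 * 3.91 / (6356 * 0.56) = 11.7475 hp

11.7475 hp


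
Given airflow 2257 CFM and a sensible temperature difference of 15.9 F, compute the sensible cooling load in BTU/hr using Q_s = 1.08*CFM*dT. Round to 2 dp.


Q = 1.08 * 2257 * 15.9 = 38757.20 BTU/hr

38757.20 BTU/hr


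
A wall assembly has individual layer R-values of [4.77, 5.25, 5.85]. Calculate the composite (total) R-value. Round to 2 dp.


R_total = 4.77 + 5.25 + 5.85 = 15.87

15.87


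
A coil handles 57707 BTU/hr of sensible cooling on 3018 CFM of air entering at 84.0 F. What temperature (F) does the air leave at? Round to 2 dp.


dT = 57707/(1.08*3018) = 17.7046
T_leave = 84.0 - 17.7046 = 66.30 F

66.30 F


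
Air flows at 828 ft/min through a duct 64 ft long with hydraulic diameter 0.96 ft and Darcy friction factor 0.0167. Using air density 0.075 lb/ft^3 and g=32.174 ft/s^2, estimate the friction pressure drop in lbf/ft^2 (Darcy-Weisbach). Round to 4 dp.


v_fps = 828/60 = 13.8 ft/s
dp = 0.0167*(64/0.96)*0.075*13.8^2/(2*32.174) = 0.2471 lbf/ft^2

0.2471 lbf/ft^2


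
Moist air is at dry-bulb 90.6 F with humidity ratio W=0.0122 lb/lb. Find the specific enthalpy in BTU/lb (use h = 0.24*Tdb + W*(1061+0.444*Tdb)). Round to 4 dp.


h = 0.24*90.6 + 0.0122*(1061+0.444*90.6) = 35.1790 BTU/lb

35.1790 BTU/lb


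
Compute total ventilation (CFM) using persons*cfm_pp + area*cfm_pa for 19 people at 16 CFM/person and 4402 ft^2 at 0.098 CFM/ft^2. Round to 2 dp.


Total = 19*16 + 4402*0.098 = 735.40 CFM

735.40 CFM


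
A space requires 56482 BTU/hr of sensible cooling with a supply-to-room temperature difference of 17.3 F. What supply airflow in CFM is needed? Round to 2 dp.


CFM = 56482 / (1.08 * 17.3) = 3023.01

3023.01 CFM


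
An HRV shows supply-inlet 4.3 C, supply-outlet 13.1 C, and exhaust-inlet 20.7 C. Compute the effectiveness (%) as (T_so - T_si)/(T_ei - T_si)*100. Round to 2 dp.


eff = (13.1-4.3)/(20.7-4.3)*100 = 53.66 %

53.66 %


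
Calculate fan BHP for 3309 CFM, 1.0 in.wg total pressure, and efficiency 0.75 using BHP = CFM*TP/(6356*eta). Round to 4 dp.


BHP = 3309 * 1.0 / (6356 * 0.75) = 0.6941 hp

0.6941 hp


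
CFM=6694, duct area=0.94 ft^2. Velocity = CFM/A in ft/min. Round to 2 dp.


V = 6694 / 0.94 = 7121.28 ft/min

7121.28 ft/min


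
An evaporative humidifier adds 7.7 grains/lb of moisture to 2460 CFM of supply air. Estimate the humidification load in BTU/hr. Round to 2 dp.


Q = 0.68 * 2460 * 7.7 = 12880.56 BTU/hr

12880.56 BTU/hr


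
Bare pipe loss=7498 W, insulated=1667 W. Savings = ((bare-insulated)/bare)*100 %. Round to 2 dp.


Savings = ((7498-1667)/7498)*100 = 77.77 %

77.77 %


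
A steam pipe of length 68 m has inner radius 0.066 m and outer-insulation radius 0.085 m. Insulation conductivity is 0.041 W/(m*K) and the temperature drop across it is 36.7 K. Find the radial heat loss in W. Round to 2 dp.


Q = 2*pi*0.041*68*36.7/ln(0.085/0.066) = 2541.11 W

2541.11 W


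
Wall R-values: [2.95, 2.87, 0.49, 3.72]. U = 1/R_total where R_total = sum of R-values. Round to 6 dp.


R_total = 2.95 + 2.87 + 0.49 + 3.72 = 10.03
U = 1/10.03 = 0.099701

0.099701


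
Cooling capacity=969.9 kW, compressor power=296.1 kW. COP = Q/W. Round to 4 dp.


COP = 969.9 / 296.1 = 3.2756

3.2756


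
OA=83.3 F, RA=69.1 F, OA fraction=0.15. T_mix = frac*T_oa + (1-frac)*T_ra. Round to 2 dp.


T_mix = 0.15*83.3 + 0.85*69.1 = 71.23 F

71.23 F


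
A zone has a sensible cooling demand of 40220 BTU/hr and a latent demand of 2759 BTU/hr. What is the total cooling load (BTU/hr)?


Qt = 40220 + 2759 = 42979 BTU/hr

42979 BTU/hr


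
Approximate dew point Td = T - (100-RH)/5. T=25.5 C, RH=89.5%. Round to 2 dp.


Td = 25.5 - (100-89.5)/5 = 23.40 C

23.40 C


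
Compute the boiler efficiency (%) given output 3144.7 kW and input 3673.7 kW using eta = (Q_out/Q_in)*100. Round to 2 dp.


eta = (3144.7/3673.7)*100 = 85.60 %

85.60 %


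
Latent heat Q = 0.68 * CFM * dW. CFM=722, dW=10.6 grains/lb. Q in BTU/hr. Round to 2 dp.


Q = 0.68 * 722 * 10.6 = 5204.18 BTU/hr

5204.18 BTU/hr


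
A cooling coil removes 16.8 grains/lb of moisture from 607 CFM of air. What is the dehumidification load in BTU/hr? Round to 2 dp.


Q = 0.68 * 607 * 16.8 = 6934.37 BTU/hr

6934.37 BTU/hr


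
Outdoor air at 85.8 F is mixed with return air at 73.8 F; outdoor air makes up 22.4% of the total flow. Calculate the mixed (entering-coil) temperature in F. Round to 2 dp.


T_mix = 73.8 + (22.4/100)*(85.8-73.8) = 76.49 F

76.49 F


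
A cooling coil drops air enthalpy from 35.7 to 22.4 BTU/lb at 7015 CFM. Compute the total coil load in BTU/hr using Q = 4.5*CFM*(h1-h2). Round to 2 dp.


Q = 4.5 * 7015 * (35.7 - 22.4) = 419847.75 BTU/hr

419847.75 BTU/hr


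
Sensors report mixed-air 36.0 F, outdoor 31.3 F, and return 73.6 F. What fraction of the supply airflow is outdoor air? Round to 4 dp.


frac = (36.0 - 73.6) / (31.3 - 73.6) = 0.8889

0.8889


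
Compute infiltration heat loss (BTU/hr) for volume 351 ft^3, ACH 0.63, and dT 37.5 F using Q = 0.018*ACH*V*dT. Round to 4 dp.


Q = 0.018 * 0.63 * 351 * 37.5 = 149.2628 BTU/hr

149.2628 BTU/hr


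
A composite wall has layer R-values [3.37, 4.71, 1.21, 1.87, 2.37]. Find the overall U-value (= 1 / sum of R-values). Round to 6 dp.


R_total = 3.37 + 4.71 + 1.21 + 1.87 + 2.37 = 13.53
U = 1/13.53 = 0.073910

0.073910


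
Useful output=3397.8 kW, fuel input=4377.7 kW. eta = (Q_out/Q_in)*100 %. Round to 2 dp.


eta = (3397.8/4377.7)*100 = 77.62 %

77.62 %


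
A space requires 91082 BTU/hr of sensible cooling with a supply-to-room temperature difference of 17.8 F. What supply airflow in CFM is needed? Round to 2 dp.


CFM = 91082 / (1.08 * 17.8) = 4737.93

4737.93 CFM


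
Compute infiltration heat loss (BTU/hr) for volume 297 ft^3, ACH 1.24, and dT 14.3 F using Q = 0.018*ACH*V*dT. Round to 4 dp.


Q = 0.018 * 1.24 * 297 * 14.3 = 94.7953 BTU/hr

94.7953 BTU/hr


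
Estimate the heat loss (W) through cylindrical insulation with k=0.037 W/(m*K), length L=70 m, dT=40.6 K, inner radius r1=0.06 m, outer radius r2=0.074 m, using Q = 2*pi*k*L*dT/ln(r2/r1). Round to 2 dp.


Q = 2*pi*0.037*70*40.6/ln(0.074/0.06) = 3150.39 W

3150.39 W


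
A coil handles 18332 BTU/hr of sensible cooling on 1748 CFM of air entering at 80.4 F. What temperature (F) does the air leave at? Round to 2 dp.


dT = 18332/(1.08*1748) = 9.7106
T_leave = 80.4 - 9.7106 = 70.69 F

70.69 F


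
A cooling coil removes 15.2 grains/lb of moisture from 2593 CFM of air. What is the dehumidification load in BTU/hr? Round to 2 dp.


Q = 0.68 * 2593 * 15.2 = 26801.25 BTU/hr

26801.25 BTU/hr


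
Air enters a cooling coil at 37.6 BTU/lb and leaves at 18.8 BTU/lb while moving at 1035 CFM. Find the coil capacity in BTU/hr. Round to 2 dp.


Q = 4.5 * 1035 * (37.6 - 18.8) = 87561.00 BTU/hr

87561.00 BTU/hr


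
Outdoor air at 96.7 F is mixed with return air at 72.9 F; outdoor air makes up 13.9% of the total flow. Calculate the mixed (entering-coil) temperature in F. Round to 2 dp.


T_mix = 72.9 + (13.9/100)*(96.7-72.9) = 76.21 F

76.21 F


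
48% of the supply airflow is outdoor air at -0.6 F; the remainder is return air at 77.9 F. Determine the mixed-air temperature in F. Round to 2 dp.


T_mix = 0.48*(-0.6) + 0.52*77.9 = 40.22 F

40.22 F


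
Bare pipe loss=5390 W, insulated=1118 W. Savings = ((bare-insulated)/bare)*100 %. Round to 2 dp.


Savings = ((5390-1118)/5390)*100 = 79.26 %

79.26 %


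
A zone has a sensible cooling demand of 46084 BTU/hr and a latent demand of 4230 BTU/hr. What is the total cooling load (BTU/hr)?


Qt = 46084 + 4230 = 50314 BTU/hr

50314 BTU/hr


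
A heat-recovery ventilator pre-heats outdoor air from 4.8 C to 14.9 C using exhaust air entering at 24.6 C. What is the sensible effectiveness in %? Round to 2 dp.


eff = (14.9-4.8)/(24.6-4.8)*100 = 51.01 %

51.01 %


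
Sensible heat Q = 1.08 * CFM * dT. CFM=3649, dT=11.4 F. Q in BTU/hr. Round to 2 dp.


Q = 1.08 * 3649 * 11.4 = 44926.49 BTU/hr

44926.49 BTU/hr


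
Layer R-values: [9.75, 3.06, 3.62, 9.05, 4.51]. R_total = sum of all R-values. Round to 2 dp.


R_total = 9.75 + 3.06 + 3.62 + 9.05 + 4.51 = 29.99

29.99


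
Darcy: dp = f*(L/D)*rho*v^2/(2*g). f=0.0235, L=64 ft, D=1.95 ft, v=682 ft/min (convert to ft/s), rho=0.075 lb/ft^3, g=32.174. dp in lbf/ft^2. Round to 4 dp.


v_fps = 682/60 = 11.3667 ft/s
dp = 0.0235*(64/1.95)*0.075*11.3667^2/(2*32.174) = 0.1161 lbf/ft^2

0.1161 lbf/ft^2


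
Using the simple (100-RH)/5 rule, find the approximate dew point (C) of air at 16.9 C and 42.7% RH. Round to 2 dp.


Td = 16.9 - (100-42.7)/5 = 5.44 C

5.44 C


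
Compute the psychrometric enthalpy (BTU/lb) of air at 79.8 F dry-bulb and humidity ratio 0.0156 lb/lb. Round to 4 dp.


h = 0.24*79.8 + 0.0156*(1061+0.444*79.8) = 36.2563 BTU/lb

36.2563 BTU/lb


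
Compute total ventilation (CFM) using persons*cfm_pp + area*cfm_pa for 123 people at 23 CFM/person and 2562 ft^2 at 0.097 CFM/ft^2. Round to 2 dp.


Total = 123*23 + 2562*0.097 = 3077.51 CFM

3077.51 CFM


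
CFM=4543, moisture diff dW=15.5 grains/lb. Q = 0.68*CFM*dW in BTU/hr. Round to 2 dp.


Q = 0.68 * 4543 * 15.5 = 47883.22 BTU/hr

47883.22 BTU/hr


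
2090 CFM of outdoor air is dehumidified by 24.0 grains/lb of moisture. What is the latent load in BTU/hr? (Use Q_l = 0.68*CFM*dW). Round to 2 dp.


Q = 0.68 * 2090 * 24.0 = 34108.80 BTU/hr

34108.80 BTU/hr


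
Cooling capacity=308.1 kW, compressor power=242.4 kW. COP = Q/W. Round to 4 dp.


COP = 308.1 / 242.4 = 1.2710

1.2710


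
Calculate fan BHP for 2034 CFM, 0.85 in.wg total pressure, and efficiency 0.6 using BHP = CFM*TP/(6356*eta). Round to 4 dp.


BHP = 2034 * 0.85 / (6356 * 0.6) = 0.4534 hp

0.4534 hp


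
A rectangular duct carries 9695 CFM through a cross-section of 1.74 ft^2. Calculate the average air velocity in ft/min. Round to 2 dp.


V = 9695 / 1.74 = 5571.84 ft/min

5571.84 ft/min


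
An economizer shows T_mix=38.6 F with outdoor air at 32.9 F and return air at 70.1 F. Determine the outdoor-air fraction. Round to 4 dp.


frac = (38.6 - 70.1) / (32.9 - 70.1) = 0.8468

0.8468


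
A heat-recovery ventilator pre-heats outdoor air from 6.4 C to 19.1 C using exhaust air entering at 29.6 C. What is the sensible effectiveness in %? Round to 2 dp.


eff = (19.1-6.4)/(29.6-6.4)*100 = 54.74 %

54.74 %


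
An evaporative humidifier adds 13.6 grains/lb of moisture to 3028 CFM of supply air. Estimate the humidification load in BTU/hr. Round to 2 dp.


Q = 0.68 * 3028 * 13.6 = 28002.94 BTU/hr

28002.94 BTU/hr


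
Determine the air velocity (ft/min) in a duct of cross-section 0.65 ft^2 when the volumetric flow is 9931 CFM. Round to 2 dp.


V = 9931 / 0.65 = 15278.46 ft/min

15278.46 ft/min


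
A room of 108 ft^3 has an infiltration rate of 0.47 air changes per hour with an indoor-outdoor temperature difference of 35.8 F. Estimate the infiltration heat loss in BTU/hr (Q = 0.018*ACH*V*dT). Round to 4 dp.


Q = 0.018 * 0.47 * 108 * 35.8 = 32.7097 BTU/hr

32.7097 BTU/hr


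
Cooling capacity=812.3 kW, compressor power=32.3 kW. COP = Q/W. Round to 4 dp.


COP = 812.3 / 32.3 = 25.1486

25.1486


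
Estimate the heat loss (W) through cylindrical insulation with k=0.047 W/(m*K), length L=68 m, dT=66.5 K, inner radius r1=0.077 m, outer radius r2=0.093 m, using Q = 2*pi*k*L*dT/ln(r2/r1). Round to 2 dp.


Q = 2*pi*0.047*68*66.5/ln(0.093/0.077) = 7073.27 W

7073.27 W


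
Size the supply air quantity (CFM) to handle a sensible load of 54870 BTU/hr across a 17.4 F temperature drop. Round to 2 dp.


CFM = 54870 / (1.08 * 17.4) = 2919.86

2919.86 CFM


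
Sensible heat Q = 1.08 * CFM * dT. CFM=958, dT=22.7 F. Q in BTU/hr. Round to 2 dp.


Q = 1.08 * 958 * 22.7 = 23486.33 BTU/hr

23486.33 BTU/hr


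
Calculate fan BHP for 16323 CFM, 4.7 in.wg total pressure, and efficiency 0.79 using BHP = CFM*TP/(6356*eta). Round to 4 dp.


BHP = 16323 * 4.7 / (6356 * 0.79) = 15.2787 hp

15.2787 hp


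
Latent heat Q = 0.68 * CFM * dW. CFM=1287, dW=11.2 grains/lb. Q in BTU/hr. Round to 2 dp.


Q = 0.68 * 1287 * 11.2 = 9801.79 BTU/hr

9801.79 BTU/hr


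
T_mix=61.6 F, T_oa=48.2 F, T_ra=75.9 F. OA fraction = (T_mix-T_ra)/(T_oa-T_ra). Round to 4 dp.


frac = (61.6 - 75.9) / (48.2 - 75.9) = 0.5162

0.5162


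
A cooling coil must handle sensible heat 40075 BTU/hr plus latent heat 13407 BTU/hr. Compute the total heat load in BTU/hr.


Qt = 40075 + 13407 = 53482 BTU/hr

53482 BTU/hr


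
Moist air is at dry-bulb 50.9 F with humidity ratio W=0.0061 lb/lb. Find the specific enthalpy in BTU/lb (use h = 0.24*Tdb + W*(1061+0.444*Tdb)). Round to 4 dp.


h = 0.24*50.9 + 0.0061*(1061+0.444*50.9) = 18.8260 BTU/lb

18.8260 BTU/lb


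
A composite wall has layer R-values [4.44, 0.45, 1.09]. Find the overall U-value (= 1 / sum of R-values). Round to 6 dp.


R_total = 4.44 + 0.45 + 1.09 = 5.98
U = 1/5.98 = 0.167224

0.167224


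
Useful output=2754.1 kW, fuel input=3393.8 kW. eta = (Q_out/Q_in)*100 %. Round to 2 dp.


eta = (2754.1/3393.8)*100 = 81.15 %

81.15 %


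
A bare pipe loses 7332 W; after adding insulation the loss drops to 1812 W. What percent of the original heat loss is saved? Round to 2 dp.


Savings = ((7332-1812)/7332)*100 = 75.29 %

75.29 %


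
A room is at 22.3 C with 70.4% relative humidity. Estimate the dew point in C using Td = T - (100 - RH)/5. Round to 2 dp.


Td = 22.3 - (100-70.4)/5 = 16.38 C

16.38 C


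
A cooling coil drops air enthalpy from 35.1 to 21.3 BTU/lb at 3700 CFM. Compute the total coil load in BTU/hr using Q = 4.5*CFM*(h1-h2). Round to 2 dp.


Q = 4.5 * 3700 * (35.1 - 21.3) = 229770.00 BTU/hr

229770.00 BTU/hr


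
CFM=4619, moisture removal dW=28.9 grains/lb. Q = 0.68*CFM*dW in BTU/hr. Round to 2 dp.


Q = 0.68 * 4619 * 28.9 = 90772.59 BTU/hr

90772.59 BTU/hr


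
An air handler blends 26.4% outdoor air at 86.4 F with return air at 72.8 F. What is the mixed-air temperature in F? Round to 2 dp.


T_mix = 72.8 + (26.4/100)*(86.4-72.8) = 76.39 F

76.39 F


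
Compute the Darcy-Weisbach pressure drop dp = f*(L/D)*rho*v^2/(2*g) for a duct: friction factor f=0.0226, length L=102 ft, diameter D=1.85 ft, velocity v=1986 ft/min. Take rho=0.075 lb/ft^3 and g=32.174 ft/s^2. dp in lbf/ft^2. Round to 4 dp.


v_fps = 1986/60 = 33.1 ft/s
dp = 0.0226*(102/1.85)*0.075*33.1^2/(2*32.174) = 1.5912 lbf/ft^2

1.5912 lbf/ft^2


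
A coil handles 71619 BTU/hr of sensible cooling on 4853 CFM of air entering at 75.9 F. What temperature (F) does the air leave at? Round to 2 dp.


dT = 71619/(1.08*4853) = 13.6645
T_leave = 75.9 - 13.6645 = 62.24 F

62.24 F


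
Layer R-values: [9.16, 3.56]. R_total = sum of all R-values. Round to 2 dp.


R_total = 9.16 + 3.56 = 12.72

12.72


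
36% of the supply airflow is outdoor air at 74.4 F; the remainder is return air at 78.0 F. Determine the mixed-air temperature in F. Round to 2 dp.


T_mix = 0.36*74.4 + 0.64*78.0 = 76.70 F

76.70 F


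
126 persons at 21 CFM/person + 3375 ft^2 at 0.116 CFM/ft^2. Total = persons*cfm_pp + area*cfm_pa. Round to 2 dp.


Total = 126*21 + 3375*0.116 = 3037.50 CFM

3037.50 CFM


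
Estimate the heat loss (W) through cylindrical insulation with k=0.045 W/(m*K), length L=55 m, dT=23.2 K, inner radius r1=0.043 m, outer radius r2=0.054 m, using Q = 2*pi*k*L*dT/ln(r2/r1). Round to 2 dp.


Q = 2*pi*0.045*55*23.2/ln(0.054/0.043) = 1583.87 W

1583.87 W


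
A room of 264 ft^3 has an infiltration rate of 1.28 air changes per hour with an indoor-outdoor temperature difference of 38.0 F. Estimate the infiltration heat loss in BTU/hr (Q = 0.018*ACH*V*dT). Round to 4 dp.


Q = 0.018 * 1.28 * 264 * 38.0 = 231.1373 BTU/hr

231.1373 BTU/hr


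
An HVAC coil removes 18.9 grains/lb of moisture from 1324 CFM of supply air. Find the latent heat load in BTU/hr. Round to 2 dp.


Q = 0.68 * 1324 * 18.9 = 17016.05 BTU/hr

17016.05 BTU/hr


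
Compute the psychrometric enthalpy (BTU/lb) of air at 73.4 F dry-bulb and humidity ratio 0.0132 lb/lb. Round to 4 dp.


h = 0.24*73.4 + 0.0132*(1061+0.444*73.4) = 32.0514 BTU/lb

32.0514 BTU/lb


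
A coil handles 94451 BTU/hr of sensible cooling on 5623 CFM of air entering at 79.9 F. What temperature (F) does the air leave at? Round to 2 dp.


dT = 94451/(1.08*5623) = 15.5530
T_leave = 79.9 - 15.5530 = 64.35 F

64.35 F


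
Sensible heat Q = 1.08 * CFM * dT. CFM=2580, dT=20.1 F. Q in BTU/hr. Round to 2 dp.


Q = 1.08 * 2580 * 20.1 = 56006.64 BTU/hr

56006.64 BTU/hr


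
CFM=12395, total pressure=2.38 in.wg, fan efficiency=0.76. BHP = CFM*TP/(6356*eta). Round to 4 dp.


BHP = 12395 * 2.38 / (6356 * 0.76) = 6.1070 hp

6.1070 hp


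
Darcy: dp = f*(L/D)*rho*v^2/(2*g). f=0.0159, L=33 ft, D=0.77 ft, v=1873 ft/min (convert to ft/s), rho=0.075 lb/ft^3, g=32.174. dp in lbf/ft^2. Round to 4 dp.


v_fps = 1873/60 = 31.2167 ft/s
dp = 0.0159*(33/0.77)*0.075*31.2167^2/(2*32.174) = 0.7740 lbf/ft^2

0.7740 lbf/ft^2


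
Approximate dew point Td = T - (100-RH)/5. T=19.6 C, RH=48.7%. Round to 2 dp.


Td = 19.6 - (100-48.7)/5 = 9.34 C

9.34 C


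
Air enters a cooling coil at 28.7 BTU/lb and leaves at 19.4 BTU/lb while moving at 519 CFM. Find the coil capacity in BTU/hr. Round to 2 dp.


Q = 4.5 * 519 * (28.7 - 19.4) = 21720.15 BTU/hr

21720.15 BTU/hr


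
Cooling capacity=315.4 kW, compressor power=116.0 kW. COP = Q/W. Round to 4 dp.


COP = 315.4 / 116.0 = 2.7190

2.7190


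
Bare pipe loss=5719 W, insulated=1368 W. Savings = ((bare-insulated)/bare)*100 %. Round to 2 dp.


Savings = ((5719-1368)/5719)*100 = 76.08 %

76.08 %


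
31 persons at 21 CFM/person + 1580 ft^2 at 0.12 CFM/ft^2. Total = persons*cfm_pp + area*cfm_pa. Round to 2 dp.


Total = 31*21 + 1580*0.12 = 840.60 CFM

840.60 CFM


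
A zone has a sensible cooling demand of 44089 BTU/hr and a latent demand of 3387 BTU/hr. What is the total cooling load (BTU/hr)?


Qt = 44089 + 3387 = 47476 BTU/hr

47476 BTU/hr


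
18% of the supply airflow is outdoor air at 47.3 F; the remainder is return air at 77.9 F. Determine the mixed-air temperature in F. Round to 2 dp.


T_mix = 0.18*47.3 + 0.82*77.9 = 72.39 F

72.39 F


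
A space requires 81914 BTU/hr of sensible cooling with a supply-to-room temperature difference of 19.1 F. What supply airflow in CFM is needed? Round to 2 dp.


CFM = 81914 / (1.08 * 19.1) = 3971.01

3971.01 CFM


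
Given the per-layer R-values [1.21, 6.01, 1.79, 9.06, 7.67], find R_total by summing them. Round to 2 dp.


R_total = 1.21 + 6.01 + 1.79 + 9.06 + 7.67 = 25.74

25.74


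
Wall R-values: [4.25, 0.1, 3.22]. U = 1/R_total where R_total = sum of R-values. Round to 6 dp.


R_total = 4.25 + 0.1 + 3.22 = 7.57
U = 1/7.57 = 0.132100

0.132100


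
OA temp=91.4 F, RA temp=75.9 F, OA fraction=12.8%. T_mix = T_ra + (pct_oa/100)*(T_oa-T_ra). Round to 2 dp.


T_mix = 75.9 + (12.8/100)*(91.4-75.9) = 77.88 F

77.88 F


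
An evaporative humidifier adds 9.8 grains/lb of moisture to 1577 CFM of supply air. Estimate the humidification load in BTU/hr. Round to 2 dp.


Q = 0.68 * 1577 * 9.8 = 10509.13 BTU/hr

10509.13 BTU/hr


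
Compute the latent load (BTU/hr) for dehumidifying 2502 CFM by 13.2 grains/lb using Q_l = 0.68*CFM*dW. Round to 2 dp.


Q = 0.68 * 2502 * 13.2 = 22457.95 BTU/hr

22457.95 BTU/hr


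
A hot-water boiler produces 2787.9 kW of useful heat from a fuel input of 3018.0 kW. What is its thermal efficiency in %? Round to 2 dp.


eta = (2787.9/3018.0)*100 = 92.38 %

92.38 %


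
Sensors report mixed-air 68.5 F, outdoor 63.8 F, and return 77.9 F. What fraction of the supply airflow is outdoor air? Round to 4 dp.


frac = (68.5 - 77.9) / (63.8 - 77.9) = 0.6667

0.6667


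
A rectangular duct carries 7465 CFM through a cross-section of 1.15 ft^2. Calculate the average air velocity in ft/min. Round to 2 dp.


V = 7465 / 1.15 = 6491.30 ft/min

6491.30 ft/min


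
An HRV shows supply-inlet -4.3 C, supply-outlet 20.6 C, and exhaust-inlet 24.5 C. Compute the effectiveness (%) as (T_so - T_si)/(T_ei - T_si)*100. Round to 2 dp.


eff = (20.6-(-4.3))/(24.5-(-4.3))*100 = 86.46 %

86.46 %


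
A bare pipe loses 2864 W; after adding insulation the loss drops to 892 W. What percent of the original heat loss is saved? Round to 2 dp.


Savings = ((2864-892)/2864)*100 = 68.85 %

68.85 %


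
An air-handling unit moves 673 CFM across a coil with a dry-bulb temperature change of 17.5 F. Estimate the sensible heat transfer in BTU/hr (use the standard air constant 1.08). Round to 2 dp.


Q = 1.08 * 673 * 17.5 = 12719.70 BTU/hr

12719.70 BTU/hr


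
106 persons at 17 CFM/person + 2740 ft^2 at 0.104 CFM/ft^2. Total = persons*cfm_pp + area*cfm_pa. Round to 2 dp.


Total = 106*17 + 2740*0.104 = 2086.96 CFM

2086.96 CFM


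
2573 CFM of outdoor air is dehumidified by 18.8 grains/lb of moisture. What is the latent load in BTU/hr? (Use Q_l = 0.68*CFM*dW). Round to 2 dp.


Q = 0.68 * 2573 * 18.8 = 32893.23 BTU/hr

32893.23 BTU/hr


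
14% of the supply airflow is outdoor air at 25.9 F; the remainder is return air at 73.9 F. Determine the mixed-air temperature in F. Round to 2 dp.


T_mix = 0.14*25.9 + 0.86*73.9 = 67.18 F

67.18 F


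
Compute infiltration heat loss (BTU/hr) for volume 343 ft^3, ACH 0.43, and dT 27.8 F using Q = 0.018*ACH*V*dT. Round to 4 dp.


Q = 0.018 * 0.43 * 343 * 27.8 = 73.8040 BTU/hr

73.8040 BTU/hr


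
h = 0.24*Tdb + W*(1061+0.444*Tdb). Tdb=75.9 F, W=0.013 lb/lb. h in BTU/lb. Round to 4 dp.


h = 0.24*75.9 + 0.013*(1061+0.444*75.9) = 32.4471 BTU/lb

32.4471 BTU/lb


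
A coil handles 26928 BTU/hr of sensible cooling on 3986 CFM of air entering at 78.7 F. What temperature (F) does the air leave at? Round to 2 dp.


dT = 26928/(1.08*3986) = 6.2552
T_leave = 78.7 - 6.2552 = 72.44 F

72.44 F


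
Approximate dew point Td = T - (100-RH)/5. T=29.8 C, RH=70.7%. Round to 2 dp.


Td = 29.8 - (100-70.7)/5 = 23.94 C

23.94 C


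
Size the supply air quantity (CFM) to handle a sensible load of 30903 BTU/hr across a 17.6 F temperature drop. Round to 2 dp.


CFM = 30903 / (1.08 * 17.6) = 1625.79

1625.79 CFM


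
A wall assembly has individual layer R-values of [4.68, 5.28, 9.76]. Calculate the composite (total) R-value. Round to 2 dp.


R_total = 4.68 + 5.28 + 9.76 = 19.72

19.72


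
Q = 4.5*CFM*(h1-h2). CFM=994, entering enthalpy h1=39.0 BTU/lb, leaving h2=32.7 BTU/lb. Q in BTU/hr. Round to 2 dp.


Q = 4.5 * 994 * (39.0 - 32.7) = 28179.90 BTU/hr

28179.90 BTU/hr


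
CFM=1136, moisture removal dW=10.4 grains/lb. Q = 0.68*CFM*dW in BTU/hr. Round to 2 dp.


Q = 0.68 * 1136 * 10.4 = 8033.79 BTU/hr

8033.79 BTU/hr


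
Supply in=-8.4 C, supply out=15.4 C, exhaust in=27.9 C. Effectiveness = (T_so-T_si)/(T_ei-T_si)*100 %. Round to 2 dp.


eff = (15.4-(-8.4))/(27.9-(-8.4))*100 = 65.56 %

65.56 %


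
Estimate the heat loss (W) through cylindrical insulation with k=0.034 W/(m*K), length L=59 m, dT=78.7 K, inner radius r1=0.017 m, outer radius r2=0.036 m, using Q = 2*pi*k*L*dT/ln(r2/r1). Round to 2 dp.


Q = 2*pi*0.034*59*78.7/ln(0.036/0.017) = 1322.05 W

1322.05 W


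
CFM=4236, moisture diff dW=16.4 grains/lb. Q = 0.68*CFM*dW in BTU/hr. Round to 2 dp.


Q = 0.68 * 4236 * 16.4 = 47239.87 BTU/hr

47239.87 BTU/hr


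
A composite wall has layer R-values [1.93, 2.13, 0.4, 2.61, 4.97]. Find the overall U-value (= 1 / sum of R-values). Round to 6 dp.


R_total = 1.93 + 2.13 + 0.4 + 2.61 + 4.97 = 12.04
U = 1/12.04 = 0.083056

0.083056


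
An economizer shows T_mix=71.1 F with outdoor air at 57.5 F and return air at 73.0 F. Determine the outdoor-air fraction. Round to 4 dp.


frac = (71.1 - 73.0) / (57.5 - 73.0) = 0.1226

0.1226


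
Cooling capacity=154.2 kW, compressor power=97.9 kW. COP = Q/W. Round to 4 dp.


COP = 154.2 / 97.9 = 1.5751

1.5751


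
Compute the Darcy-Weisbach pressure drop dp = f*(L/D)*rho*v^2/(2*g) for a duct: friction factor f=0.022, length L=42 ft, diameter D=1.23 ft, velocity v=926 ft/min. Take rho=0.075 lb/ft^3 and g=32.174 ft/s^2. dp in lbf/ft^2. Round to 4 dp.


v_fps = 926/60 = 15.4333 ft/s
dp = 0.022*(42/1.23)*0.075*15.4333^2/(2*32.174) = 0.2086 lbf/ft^2

0.2086 lbf/ft^2


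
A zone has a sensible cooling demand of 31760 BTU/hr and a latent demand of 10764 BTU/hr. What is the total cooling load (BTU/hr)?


Qt = 31760 + 10764 = 42524 BTU/hr

42524 BTU/hr


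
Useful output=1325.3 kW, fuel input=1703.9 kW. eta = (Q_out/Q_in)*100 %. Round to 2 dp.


eta = (1325.3/1703.9)*100 = 77.78 %

77.78 %


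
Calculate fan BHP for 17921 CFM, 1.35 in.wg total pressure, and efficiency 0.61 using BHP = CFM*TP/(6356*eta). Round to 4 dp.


BHP = 17921 * 1.35 / (6356 * 0.61) = 6.2400 hp

6.2400 hp


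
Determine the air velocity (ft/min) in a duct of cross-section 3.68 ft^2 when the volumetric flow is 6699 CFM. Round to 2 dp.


V = 6699 / 3.68 = 1820.38 ft/min

1820.38 ft/min


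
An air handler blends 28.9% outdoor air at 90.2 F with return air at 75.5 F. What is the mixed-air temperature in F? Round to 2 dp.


T_mix = 75.5 + (28.9/100)*(90.2-75.5) = 79.75 F

79.75 F


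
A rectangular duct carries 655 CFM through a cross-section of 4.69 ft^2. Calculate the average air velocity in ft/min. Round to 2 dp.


V = 655 / 4.69 = 139.66 ft/min

139.66 ft/min


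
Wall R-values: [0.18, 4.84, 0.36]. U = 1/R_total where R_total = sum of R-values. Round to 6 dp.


R_total = 0.18 + 4.84 + 0.36 = 5.38
U = 1/5.38 = 0.185874

0.185874


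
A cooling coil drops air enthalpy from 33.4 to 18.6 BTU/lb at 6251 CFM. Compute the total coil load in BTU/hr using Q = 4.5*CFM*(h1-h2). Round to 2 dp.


Q = 4.5 * 6251 * (33.4 - 18.6) = 416316.60 BTU/hr

416316.60 BTU/hr


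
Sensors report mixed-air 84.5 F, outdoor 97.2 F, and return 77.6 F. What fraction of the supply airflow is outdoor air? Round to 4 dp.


frac = (84.5 - 77.6) / (97.2 - 77.6) = 0.3520

0.3520


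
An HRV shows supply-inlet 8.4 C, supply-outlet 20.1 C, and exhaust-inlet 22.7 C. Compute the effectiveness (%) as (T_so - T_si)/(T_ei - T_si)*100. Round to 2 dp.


eff = (20.1-8.4)/(22.7-8.4)*100 = 81.82 %

81.82 %


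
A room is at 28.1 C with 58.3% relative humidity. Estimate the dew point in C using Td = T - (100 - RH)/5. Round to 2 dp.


Td = 28.1 - (100-58.3)/5 = 19.76 C

19.76 C


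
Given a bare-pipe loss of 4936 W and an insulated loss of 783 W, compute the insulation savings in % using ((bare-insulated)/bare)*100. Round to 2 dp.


Savings = ((4936-783)/4936)*100 = 84.14 %

84.14 %


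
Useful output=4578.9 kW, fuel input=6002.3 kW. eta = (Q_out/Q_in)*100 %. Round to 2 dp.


eta = (4578.9/6002.3)*100 = 76.29 %

76.29 %


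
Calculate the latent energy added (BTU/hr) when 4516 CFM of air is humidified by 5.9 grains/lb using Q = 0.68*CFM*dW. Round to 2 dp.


Q = 0.68 * 4516 * 5.9 = 18118.19 BTU/hr

18118.19 BTU/hr
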